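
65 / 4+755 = 3085 / 4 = 771.25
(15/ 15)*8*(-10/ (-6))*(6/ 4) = 20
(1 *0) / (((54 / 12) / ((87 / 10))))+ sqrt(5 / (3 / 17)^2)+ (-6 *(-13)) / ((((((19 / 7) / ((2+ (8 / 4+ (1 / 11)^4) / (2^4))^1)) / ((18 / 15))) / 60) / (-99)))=-435265.15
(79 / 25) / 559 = 0.01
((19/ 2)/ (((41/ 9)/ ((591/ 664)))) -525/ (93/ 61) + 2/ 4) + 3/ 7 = -341.57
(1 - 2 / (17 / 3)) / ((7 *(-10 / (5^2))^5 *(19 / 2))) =-34375 / 36176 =-0.95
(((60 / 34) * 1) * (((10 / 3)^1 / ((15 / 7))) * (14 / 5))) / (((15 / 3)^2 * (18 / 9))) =196 / 1275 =0.15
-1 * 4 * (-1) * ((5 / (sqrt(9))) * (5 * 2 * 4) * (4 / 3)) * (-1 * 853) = -2729600 / 9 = -303288.89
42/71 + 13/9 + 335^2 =71713076/639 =112227.04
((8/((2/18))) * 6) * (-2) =-864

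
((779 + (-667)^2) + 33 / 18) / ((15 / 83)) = 221943577 / 90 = 2466039.74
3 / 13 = 0.23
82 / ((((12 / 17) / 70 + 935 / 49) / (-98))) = -33469940 / 79517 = -420.92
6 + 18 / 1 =24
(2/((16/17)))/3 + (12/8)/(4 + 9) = 257/312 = 0.82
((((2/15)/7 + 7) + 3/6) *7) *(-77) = -121583/30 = -4052.77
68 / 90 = 34 / 45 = 0.76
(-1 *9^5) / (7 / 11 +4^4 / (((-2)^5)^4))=-295612416 / 3187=-92755.70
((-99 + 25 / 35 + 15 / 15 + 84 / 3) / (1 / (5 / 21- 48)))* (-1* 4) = -1945820 / 147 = -13236.87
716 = 716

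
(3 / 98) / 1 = 3 / 98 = 0.03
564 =564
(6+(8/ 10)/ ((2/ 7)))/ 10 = 22/ 25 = 0.88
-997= -997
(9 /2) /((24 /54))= 81 /8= 10.12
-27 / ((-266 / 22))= 297 / 133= 2.23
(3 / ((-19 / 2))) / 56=-3 / 532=-0.01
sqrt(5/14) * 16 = 8 * sqrt(70)/7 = 9.56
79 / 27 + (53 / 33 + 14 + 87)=31343 / 297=105.53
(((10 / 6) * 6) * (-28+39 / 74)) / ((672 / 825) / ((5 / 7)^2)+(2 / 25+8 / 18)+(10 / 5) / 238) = -129.02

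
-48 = -48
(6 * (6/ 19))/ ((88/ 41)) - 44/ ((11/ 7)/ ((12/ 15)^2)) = -178039/ 10450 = -17.04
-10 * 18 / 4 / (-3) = 15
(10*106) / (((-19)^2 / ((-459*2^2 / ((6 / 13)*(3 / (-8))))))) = 11244480 / 361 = 31148.14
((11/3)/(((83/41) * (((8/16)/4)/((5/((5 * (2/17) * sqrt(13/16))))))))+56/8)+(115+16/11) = 1358/11+122672 * sqrt(13)/3237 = 260.09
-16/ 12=-4/ 3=-1.33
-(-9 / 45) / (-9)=-1 / 45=-0.02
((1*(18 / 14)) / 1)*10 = 90 / 7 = 12.86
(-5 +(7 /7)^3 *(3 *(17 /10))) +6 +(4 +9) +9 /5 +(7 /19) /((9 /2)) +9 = 51269 /1710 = 29.98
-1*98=-98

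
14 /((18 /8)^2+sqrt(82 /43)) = 2.17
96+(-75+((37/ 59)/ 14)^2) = 14329165/ 682276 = 21.00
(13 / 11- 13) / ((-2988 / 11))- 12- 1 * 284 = -442159 / 1494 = -295.96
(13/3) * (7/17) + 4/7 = 841/357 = 2.36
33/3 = 11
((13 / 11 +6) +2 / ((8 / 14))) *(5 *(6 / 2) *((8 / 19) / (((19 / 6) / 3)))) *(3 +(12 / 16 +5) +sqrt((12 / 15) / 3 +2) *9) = 1425.26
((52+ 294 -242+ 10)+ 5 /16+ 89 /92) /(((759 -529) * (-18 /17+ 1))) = -721191 /84640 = -8.52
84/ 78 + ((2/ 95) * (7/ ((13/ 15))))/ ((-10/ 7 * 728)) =138299/ 128440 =1.08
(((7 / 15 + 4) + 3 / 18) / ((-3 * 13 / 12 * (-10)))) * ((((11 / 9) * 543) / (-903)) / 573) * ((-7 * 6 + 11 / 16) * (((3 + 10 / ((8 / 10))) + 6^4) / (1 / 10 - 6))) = -11158796429 / 6645103920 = -1.68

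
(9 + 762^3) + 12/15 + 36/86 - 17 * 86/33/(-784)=1230561691320277/2781240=442450738.28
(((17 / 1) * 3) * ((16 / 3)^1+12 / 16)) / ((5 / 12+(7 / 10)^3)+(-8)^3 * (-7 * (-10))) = -930750 / 107517721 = -0.01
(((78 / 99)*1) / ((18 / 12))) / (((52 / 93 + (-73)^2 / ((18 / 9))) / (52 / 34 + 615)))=33790744 / 278088261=0.12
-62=-62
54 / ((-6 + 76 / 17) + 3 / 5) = -4590 / 79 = -58.10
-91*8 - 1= -729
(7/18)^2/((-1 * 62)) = -49/20088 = -0.00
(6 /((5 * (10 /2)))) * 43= 258 /25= 10.32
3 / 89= 0.03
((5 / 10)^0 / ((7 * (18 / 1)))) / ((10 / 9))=1 / 140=0.01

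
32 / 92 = 8 / 23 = 0.35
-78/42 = -13/7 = -1.86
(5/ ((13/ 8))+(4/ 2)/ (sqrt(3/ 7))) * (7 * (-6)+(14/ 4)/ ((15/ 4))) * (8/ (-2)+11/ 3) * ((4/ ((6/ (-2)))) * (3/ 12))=-4928/ 351 - 1232 * sqrt(21)/ 405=-27.98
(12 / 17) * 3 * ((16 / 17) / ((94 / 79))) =22752 / 13583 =1.68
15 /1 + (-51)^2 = 2616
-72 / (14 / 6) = -30.86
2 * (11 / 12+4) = 59 / 6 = 9.83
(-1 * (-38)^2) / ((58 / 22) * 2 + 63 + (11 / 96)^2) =-146386944 / 6922547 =-21.15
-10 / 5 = -2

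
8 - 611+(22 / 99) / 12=-32561 / 54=-602.98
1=1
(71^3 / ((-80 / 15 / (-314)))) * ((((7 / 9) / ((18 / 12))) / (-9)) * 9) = -393344189 / 36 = -10926227.47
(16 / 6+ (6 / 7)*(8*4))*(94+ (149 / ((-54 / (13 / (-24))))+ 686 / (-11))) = 37312885 / 37422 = 997.08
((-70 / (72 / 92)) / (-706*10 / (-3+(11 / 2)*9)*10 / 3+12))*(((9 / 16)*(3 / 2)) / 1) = 673785 / 4411264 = 0.15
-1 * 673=-673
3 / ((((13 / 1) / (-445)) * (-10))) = 267 / 26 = 10.27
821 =821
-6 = -6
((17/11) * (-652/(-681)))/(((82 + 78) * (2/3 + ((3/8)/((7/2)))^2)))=271558/19913575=0.01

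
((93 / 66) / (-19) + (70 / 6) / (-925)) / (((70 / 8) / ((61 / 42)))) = -1227991 / 85256325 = -0.01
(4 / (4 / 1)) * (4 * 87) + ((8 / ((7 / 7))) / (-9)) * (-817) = 1074.22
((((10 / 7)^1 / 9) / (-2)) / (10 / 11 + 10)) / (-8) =11 / 12096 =0.00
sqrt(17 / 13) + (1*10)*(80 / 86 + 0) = sqrt(221) / 13 + 400 / 43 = 10.45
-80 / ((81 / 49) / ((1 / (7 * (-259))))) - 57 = -170749 / 2997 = -56.97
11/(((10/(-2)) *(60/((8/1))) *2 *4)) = -11/300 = -0.04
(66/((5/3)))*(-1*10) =-396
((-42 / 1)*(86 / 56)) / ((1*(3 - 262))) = 129 / 518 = 0.25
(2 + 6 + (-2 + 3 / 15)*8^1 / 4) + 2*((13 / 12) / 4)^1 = 593 / 120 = 4.94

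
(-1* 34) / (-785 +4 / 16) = 136 / 3139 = 0.04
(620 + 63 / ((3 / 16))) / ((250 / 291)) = 139098 / 125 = 1112.78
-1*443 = -443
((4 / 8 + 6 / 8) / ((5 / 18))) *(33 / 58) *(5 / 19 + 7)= 20493 / 1102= 18.60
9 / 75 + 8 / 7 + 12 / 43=1.54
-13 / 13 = -1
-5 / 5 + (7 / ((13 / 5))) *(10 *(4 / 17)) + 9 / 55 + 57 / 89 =6641061 / 1081795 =6.14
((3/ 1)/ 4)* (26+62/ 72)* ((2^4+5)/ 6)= 6769/ 96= 70.51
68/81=0.84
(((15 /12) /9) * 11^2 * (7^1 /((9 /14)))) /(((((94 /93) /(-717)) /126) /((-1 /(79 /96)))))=73798974480 /3713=19875834.76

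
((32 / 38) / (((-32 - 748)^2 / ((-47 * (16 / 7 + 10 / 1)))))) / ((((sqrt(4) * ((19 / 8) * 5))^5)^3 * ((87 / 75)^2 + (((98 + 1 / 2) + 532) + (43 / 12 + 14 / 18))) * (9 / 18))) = -34720515620864 / 5962565739898379572893763786099853515625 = -0.00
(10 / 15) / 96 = 1 / 144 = 0.01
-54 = -54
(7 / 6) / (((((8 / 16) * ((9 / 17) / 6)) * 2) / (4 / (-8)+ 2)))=119 / 6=19.83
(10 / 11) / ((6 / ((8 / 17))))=0.07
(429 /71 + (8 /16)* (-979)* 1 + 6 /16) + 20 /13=-3555723 /7384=-481.54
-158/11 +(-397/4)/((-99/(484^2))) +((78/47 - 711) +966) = 1093873079/4653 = 235089.85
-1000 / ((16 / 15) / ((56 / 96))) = -4375 / 8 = -546.88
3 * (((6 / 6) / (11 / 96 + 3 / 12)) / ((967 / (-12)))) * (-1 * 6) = 20736 / 33845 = 0.61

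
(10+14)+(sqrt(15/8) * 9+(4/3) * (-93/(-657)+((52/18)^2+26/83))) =9 * sqrt(30)/4+52612460/1472337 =48.06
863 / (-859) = -863 / 859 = -1.00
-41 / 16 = -2.56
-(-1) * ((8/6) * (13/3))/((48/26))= 169/54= 3.13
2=2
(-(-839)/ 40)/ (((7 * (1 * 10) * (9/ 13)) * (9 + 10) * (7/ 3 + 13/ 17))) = 185419/ 25216800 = 0.01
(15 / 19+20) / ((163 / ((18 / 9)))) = 790 / 3097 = 0.26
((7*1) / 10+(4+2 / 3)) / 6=161 / 180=0.89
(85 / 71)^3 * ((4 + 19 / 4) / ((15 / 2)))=4298875 / 2147466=2.00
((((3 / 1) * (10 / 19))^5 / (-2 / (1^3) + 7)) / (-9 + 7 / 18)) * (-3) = 52488000 / 76759069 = 0.68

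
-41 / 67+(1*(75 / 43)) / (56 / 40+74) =-639526 / 1086137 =-0.59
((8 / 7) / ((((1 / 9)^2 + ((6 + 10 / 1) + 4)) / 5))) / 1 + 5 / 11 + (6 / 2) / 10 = 1298201 / 1248170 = 1.04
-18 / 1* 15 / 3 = -90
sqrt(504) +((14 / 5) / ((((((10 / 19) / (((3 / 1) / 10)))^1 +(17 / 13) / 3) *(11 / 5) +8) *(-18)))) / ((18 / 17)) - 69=-176988311 / 2564622 +6 *sqrt(14)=-46.56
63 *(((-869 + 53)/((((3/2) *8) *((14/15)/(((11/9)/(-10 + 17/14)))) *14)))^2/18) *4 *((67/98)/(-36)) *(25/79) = -1464326875/33205991553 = -0.04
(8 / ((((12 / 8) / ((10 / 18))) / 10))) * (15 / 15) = 800 / 27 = 29.63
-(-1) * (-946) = -946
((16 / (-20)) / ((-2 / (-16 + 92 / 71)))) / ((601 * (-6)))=348 / 213355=0.00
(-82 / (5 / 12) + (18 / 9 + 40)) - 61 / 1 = -1079 / 5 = -215.80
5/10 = 1/2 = 0.50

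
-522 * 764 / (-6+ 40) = -199404 / 17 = -11729.65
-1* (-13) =13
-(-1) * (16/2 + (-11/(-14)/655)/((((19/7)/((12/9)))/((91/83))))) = 24792442/3098805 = 8.00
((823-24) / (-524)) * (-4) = 799 / 131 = 6.10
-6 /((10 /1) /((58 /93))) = -58 /155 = -0.37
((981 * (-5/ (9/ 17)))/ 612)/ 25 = -109/ 180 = -0.61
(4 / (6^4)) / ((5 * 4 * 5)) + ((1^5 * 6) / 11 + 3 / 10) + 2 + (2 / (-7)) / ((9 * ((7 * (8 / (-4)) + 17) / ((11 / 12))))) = 2358239 / 831600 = 2.84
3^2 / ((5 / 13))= 117 / 5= 23.40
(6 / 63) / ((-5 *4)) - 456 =-95761 / 210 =-456.00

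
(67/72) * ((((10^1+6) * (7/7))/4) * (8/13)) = 268/117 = 2.29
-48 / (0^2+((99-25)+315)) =-48 / 389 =-0.12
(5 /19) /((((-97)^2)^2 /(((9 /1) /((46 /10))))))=225 /38687295797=0.00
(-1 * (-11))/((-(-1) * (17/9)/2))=198/17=11.65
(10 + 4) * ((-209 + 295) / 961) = 1.25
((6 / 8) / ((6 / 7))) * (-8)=-7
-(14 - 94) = 80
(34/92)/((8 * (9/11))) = 187/3312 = 0.06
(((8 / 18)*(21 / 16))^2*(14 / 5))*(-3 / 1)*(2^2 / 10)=-343 / 300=-1.14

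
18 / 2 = 9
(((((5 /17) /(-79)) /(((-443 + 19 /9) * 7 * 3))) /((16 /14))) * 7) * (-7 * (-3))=2205 /42632192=0.00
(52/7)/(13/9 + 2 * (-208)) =-36/2009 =-0.02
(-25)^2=625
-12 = -12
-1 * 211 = -211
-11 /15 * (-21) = 15.40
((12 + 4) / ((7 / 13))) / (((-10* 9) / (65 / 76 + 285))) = -112970 / 1197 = -94.38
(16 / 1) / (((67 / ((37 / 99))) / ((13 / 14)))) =3848 / 46431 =0.08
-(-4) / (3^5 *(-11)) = -4 / 2673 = -0.00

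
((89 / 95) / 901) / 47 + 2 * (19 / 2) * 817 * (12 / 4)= 187345457174 / 4022965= 46569.00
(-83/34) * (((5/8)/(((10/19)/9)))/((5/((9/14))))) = -127737/38080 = -3.35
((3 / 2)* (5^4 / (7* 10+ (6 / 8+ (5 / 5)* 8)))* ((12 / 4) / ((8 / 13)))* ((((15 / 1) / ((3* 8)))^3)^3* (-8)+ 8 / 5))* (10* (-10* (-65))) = 65726266896875 / 117440512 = 559655.83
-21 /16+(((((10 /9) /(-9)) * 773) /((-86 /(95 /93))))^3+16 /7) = 9248732757985150931 /3806512775381182608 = 2.43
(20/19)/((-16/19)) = -5/4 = -1.25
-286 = -286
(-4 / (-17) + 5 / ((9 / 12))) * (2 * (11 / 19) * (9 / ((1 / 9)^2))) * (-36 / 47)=-67744512 / 15181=-4462.45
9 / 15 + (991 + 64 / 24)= 14914 / 15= 994.27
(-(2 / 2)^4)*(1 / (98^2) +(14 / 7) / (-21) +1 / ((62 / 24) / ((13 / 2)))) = -2162365 / 893172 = -2.42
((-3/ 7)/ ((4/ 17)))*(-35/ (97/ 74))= 9435/ 194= 48.63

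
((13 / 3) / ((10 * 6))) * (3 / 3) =0.07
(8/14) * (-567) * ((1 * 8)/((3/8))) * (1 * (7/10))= -24192/5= -4838.40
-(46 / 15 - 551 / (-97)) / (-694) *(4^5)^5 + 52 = 7164664057219291844 / 504885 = 14190685120808.29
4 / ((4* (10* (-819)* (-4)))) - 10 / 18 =-18199 / 32760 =-0.56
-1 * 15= -15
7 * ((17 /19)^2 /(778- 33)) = 2023 /268945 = 0.01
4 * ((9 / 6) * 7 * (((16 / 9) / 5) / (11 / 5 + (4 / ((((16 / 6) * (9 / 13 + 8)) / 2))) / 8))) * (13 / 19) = 2632448 / 577923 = 4.56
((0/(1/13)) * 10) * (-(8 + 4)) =0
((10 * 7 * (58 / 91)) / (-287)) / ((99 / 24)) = -4640 / 123123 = -0.04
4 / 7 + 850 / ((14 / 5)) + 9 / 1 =2192 / 7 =313.14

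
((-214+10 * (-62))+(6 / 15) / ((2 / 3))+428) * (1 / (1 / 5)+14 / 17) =-200673 / 85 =-2360.86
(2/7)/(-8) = -0.04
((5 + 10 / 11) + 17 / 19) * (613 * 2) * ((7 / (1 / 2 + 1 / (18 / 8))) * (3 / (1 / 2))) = 1317989232 / 3553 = 370951.09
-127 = -127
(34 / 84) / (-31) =-17 / 1302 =-0.01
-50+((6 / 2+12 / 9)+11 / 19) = -2570 / 57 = -45.09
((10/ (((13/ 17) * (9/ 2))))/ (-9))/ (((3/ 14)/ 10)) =-47600/ 3159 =-15.07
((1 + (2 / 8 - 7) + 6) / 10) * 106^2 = 2809 / 10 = 280.90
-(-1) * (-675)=-675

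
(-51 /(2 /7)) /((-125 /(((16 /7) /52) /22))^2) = -102 /2236609375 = -0.00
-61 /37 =-1.65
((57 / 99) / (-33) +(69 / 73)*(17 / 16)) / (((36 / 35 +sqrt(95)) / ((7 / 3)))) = -307525225 / 12197913684 +10763382875*sqrt(95) / 439124892624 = 0.21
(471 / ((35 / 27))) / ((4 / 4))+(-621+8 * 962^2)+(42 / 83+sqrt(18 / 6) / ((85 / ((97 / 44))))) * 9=873 * sqrt(3) / 3740+21506583296 / 2905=7403299.30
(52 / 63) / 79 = 52 / 4977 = 0.01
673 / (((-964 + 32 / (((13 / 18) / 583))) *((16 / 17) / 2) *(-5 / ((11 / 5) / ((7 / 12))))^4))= 0.02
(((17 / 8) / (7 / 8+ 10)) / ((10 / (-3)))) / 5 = -17 / 1450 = -0.01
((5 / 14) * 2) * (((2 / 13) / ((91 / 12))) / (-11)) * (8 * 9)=-8640 / 91091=-0.09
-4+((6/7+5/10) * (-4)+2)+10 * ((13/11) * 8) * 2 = 13988/77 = 181.66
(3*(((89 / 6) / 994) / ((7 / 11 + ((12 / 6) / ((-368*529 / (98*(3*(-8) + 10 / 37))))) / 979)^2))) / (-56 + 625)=17287247686851219209 / 88983301097976729870825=0.00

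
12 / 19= 0.63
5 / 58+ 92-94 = -111 / 58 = -1.91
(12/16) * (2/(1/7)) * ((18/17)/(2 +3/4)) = 756/187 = 4.04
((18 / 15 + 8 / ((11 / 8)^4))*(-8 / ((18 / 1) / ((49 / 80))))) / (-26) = 6166307 / 171299700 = 0.04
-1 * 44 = -44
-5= -5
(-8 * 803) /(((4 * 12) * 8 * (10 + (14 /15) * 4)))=-4015 /3296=-1.22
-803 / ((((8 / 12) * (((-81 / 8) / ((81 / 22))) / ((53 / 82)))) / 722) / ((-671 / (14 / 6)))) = -16869451302 / 287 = -58778575.97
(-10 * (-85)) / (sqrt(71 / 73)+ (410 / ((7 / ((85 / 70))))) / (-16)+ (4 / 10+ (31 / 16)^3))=201712493595648000 / 694541701419457 - 855994531840000 * sqrt(5183) / 694541701419457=201.70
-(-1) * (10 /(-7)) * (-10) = 100 /7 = 14.29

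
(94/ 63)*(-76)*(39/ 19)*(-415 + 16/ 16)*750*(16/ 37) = 8094528000/ 259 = 31253003.86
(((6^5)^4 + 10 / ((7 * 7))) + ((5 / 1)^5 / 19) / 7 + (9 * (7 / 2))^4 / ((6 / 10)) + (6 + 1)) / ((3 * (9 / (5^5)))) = 170194175461318413415625 / 402192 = 423166486308326404.84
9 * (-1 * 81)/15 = -243/5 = -48.60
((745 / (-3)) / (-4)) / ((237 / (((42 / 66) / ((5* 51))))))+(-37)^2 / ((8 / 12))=3276327437 / 1595484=2053.50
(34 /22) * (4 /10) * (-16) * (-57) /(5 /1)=31008 /275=112.76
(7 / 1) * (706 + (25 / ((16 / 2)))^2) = 320663 / 64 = 5010.36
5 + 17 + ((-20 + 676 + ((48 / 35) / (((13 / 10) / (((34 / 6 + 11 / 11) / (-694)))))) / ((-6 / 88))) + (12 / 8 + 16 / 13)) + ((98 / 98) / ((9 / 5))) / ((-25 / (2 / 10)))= 9674994821 / 14209650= 680.87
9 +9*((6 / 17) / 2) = 180 / 17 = 10.59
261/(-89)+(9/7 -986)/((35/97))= -59571214/21805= -2732.00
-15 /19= -0.79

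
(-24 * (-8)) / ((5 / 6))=1152 / 5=230.40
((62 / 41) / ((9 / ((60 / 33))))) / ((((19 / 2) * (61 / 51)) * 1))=0.03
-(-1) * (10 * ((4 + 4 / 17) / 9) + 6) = 182 / 17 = 10.71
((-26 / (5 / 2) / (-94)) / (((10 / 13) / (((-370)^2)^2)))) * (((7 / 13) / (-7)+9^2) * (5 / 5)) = 10252410334400 / 47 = 218136390093.62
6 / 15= 0.40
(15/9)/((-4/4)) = -5/3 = -1.67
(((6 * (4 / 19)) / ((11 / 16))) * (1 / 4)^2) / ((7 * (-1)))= -24 / 1463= -0.02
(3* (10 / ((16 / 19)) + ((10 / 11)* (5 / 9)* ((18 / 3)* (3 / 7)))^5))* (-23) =-23262970149135 / 21654273256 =-1074.29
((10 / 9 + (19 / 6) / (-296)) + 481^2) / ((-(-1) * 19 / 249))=102313873493 / 33744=3032061.21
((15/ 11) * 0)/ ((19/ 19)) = 0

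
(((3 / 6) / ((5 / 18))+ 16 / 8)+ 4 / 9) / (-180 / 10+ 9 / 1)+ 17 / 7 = 5548 / 2835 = 1.96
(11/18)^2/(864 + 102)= 121/312984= 0.00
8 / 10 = 4 / 5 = 0.80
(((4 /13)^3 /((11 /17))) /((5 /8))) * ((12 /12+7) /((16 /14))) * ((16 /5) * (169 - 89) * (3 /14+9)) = 143720448 /120835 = 1189.39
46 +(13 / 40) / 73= 134333 / 2920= 46.00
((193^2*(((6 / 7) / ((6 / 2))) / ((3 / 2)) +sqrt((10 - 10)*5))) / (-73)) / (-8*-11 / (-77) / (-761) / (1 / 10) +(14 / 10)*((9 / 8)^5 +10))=-18577155031040 / 3161012028939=-5.88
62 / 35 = 1.77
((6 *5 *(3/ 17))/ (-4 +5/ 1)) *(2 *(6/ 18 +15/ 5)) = 600/ 17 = 35.29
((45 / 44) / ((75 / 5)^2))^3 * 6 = 3 / 5324000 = 0.00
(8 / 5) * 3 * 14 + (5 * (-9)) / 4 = 1119 / 20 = 55.95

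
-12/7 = -1.71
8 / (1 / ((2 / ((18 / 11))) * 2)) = 176 / 9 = 19.56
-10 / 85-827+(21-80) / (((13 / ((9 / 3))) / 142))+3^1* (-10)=-2790.50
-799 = -799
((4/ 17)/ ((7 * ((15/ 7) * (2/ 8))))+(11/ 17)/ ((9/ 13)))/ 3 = 763/ 2295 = 0.33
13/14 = 0.93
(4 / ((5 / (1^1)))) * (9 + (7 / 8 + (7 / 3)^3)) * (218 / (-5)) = -531593 / 675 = -787.55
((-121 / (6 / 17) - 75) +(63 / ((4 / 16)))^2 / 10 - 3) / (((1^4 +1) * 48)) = 177887 / 2880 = 61.77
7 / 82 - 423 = -34679 / 82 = -422.91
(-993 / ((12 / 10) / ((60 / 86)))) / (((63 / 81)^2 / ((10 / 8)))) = -10054125 / 8428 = -1192.94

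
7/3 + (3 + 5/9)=53/9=5.89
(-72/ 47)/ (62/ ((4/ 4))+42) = -0.01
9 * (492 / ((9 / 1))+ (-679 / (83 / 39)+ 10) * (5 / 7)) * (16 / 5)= -13895088 / 2905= -4783.16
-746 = -746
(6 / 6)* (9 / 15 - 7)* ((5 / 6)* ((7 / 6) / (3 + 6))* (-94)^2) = -494816 / 81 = -6108.84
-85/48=-1.77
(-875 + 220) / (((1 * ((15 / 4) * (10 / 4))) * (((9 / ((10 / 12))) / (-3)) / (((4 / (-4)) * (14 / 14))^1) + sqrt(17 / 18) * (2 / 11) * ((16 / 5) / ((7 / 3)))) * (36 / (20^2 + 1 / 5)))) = -518058233 / 2390365 + 53824232 * sqrt(34) / 21513285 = -202.14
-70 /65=-14 /13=-1.08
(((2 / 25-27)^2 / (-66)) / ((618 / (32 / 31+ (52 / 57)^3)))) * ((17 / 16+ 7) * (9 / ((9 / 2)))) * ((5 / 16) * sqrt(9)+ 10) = -43817939882003 / 7805440486800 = -5.61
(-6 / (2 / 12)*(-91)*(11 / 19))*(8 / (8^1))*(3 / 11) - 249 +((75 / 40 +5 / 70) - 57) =226855 / 1064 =213.21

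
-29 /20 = -1.45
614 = 614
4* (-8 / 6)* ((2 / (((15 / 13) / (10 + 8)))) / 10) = -416 / 25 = -16.64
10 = 10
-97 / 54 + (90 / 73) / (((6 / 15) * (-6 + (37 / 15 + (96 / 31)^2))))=-1.29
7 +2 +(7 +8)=24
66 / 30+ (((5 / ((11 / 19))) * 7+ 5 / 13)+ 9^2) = 102988 / 715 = 144.04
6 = 6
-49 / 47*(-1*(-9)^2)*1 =84.45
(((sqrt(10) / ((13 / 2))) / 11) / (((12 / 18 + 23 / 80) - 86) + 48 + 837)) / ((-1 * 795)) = -32 * sqrt(10) / 1455084631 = -0.00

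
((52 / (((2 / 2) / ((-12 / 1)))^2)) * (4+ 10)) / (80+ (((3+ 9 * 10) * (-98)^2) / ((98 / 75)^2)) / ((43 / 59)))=4507776 / 30867815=0.15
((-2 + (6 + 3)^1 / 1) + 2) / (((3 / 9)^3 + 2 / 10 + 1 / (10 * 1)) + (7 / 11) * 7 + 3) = 26730 / 23141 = 1.16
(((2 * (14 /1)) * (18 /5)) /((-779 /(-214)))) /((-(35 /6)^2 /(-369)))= 4992192 /16625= 300.28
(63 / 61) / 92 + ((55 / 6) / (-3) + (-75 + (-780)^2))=30725125337 / 50508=608321.96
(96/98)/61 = 48/2989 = 0.02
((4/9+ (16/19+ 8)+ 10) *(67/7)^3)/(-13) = -991916374/762489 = -1300.89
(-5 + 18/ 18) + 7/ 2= -0.50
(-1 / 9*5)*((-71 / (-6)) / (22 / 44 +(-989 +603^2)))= -355 / 19581507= -0.00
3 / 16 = 0.19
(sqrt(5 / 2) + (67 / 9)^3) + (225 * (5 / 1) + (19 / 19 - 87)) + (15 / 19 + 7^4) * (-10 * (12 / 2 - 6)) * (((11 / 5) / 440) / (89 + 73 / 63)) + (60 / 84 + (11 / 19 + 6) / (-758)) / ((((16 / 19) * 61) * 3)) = sqrt(10) / 2 + 5480039993069 / 3775240224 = 1453.15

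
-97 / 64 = -1.52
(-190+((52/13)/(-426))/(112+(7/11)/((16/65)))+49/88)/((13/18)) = -214834485351/819022204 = -262.31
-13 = -13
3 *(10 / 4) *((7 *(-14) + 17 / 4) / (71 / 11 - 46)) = 4125 / 232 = 17.78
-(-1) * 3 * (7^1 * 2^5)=672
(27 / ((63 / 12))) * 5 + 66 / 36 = 1157 / 42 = 27.55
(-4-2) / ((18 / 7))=-7 / 3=-2.33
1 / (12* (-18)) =-1 / 216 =-0.00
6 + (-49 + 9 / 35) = -1496 / 35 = -42.74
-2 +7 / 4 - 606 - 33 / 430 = -521441 / 860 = -606.33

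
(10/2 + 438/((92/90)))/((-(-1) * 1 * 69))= 9970/1587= 6.28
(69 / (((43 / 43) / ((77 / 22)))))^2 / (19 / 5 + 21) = 1166445 / 496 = 2351.70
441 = 441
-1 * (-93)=93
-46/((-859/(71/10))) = 1633/4295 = 0.38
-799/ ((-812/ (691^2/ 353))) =381507319/ 286636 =1330.98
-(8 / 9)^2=-64 / 81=-0.79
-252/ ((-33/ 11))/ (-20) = -21/ 5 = -4.20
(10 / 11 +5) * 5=325 / 11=29.55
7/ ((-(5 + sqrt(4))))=-1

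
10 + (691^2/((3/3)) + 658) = 478149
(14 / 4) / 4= 7 / 8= 0.88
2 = 2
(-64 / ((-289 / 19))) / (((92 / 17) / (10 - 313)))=-92112 / 391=-235.58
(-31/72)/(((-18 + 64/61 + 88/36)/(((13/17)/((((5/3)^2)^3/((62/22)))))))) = 555551217/186158500000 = 0.00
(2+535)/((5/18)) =9666/5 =1933.20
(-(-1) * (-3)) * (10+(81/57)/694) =-395661/13186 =-30.01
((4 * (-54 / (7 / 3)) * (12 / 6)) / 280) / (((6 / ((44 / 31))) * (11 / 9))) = -972 / 7595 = -0.13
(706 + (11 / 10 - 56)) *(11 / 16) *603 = 43187463 / 160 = 269921.64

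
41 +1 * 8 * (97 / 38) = 1167 / 19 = 61.42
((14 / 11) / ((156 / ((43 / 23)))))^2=0.00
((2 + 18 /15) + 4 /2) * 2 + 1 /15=157 /15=10.47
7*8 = 56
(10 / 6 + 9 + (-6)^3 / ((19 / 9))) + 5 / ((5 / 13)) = -4483 / 57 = -78.65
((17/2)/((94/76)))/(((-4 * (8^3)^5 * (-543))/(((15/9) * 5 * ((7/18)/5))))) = 11305/193955117777081597952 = 0.00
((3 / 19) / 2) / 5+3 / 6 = 49 / 95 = 0.52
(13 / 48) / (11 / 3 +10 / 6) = 13 / 256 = 0.05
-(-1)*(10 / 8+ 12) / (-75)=-53 / 300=-0.18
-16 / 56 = -2 / 7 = -0.29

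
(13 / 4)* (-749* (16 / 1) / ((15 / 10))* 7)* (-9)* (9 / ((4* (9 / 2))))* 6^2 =29444688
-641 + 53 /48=-30715 /48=-639.90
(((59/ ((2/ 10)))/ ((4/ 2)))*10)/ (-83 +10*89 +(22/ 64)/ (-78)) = 3681600/ 2014261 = 1.83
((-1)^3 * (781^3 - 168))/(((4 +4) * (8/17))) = -8098449341/64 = -126538270.95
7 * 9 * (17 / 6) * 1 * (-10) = -1785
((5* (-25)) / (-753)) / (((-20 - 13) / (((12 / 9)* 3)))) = -500 / 24849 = -0.02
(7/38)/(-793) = -7/30134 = -0.00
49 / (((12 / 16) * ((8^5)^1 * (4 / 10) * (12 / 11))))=2695 / 589824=0.00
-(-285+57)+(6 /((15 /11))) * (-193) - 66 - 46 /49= -688.14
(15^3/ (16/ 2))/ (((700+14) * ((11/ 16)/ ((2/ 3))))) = 750/ 1309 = 0.57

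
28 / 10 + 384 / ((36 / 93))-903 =459 / 5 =91.80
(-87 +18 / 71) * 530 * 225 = -734460750 / 71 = -10344517.61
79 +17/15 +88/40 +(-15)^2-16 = 874/3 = 291.33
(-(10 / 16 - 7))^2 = 2601 / 64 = 40.64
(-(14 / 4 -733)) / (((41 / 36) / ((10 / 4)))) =65655 / 41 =1601.34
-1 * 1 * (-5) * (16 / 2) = 40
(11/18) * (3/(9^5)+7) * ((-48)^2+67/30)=52429977787/5314410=9865.63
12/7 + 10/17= 274/119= 2.30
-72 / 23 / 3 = -24 / 23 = -1.04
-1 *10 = -10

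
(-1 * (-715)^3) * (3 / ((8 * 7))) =1096577625 / 56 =19581743.30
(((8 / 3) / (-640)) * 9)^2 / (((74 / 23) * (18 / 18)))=207 / 473600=0.00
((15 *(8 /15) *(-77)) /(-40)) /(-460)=-77 /2300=-0.03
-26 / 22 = -13 / 11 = -1.18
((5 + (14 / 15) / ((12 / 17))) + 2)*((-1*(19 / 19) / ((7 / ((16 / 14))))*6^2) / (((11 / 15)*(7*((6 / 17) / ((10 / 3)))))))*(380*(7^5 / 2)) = -287379951.52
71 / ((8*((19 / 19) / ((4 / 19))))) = 71 / 38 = 1.87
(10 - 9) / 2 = 1 / 2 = 0.50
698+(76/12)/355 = 743389/1065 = 698.02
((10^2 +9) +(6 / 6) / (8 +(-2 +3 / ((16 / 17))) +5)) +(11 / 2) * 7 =66997 / 454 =147.57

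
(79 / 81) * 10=790 / 81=9.75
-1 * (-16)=16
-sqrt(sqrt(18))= -2^(1/4) * sqrt(3)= -2.06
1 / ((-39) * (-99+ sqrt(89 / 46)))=sqrt(4094) / 17579523+ 1518 / 5859841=0.00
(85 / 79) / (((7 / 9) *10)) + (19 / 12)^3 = 3925219 / 955584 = 4.11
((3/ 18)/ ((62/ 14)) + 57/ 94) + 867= 3792472/ 4371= 867.64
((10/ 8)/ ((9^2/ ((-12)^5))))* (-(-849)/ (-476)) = 815040/ 119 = 6849.08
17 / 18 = 0.94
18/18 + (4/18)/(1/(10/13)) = 1.17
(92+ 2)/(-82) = -47/41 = -1.15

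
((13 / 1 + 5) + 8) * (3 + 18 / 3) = 234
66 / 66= 1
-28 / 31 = -0.90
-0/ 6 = 0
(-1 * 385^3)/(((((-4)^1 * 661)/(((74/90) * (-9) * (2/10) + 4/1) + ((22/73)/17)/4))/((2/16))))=6810.74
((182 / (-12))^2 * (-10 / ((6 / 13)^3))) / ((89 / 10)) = -454833925 / 173016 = -2628.85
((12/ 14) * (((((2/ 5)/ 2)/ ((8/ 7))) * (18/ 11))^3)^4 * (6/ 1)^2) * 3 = 45234893515255008322023/ 1606875328881152000000000000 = 0.00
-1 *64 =-64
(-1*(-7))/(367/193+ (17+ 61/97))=131047/365629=0.36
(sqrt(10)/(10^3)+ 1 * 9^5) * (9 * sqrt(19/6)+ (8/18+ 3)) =(62+ 27 * sqrt(114)) * (sqrt(10)+ 59049000)/18000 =1149097.25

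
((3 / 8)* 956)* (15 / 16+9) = 114003 / 32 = 3562.59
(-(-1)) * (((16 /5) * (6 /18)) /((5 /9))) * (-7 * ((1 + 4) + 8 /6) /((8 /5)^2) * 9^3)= -96957 /4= -24239.25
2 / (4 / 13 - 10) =-13 / 63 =-0.21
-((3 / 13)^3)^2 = -729 / 4826809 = -0.00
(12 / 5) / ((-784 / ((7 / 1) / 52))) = -3 / 7280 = -0.00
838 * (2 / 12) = 419 / 3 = 139.67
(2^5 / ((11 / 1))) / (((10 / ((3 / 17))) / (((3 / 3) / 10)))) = 24 / 4675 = 0.01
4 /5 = 0.80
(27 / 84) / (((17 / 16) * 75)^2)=64 / 1264375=0.00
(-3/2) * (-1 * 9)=27/2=13.50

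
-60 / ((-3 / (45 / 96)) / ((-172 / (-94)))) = 3225 / 188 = 17.15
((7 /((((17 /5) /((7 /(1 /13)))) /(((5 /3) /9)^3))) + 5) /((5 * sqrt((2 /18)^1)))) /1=414236 /111537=3.71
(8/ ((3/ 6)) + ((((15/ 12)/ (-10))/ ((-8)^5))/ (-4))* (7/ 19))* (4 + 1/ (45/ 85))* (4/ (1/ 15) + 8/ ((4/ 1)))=174578113457/ 29884416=5841.78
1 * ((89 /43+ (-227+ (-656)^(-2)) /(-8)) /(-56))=-4506908885 /8289992704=-0.54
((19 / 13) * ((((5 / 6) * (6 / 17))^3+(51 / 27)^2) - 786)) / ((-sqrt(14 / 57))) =227533094 * sqrt(798) / 2785671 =2307.36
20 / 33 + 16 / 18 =148 / 99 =1.49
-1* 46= -46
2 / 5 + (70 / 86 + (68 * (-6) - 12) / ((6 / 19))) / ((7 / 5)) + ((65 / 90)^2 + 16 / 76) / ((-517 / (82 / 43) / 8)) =-162349978597 / 171067545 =-949.04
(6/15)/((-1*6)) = -1/15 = -0.07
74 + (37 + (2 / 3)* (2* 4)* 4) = 397 / 3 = 132.33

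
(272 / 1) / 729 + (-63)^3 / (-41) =182295415 / 29889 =6099.08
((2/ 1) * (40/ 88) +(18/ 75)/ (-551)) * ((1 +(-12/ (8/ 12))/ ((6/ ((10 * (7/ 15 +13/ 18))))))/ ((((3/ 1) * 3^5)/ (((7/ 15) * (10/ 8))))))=-25058488/ 994155525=-0.03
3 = 3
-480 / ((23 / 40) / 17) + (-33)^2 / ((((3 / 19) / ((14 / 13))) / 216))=475456944 / 299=1590157.00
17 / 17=1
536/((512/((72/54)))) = 67/48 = 1.40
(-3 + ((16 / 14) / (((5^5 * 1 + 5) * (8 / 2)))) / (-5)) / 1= -164326 / 54775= -3.00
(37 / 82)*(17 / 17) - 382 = -31287 / 82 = -381.55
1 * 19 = 19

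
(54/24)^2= 81/16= 5.06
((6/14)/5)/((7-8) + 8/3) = 9/175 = 0.05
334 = 334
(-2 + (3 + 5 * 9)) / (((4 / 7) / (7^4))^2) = 6496930727 / 8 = 812116340.88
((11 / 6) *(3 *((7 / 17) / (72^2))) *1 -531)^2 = 8759436071075881 / 31066177536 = 281960.54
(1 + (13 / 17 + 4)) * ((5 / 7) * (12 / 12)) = 70 / 17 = 4.12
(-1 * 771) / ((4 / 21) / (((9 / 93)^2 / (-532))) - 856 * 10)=20817 / 523264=0.04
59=59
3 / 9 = 1 / 3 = 0.33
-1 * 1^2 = -1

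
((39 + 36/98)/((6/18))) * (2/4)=5787/98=59.05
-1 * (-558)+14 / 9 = 5036 / 9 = 559.56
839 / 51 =16.45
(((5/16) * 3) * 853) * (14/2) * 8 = 89565/2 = 44782.50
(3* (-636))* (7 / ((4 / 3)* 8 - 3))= -40068 / 23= -1742.09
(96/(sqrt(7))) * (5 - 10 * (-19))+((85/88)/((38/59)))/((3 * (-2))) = -5015/20064+18720 * sqrt(7)/7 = 7075.24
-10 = -10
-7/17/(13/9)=-63/221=-0.29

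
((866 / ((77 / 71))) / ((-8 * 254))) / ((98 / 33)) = -92229 / 696976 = -0.13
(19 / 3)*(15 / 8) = 95 / 8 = 11.88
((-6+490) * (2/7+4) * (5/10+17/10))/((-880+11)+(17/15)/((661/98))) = -316724760/60301283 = -5.25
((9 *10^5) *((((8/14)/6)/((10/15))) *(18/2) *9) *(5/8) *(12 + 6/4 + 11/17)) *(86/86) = 10957781250/119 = 92082195.38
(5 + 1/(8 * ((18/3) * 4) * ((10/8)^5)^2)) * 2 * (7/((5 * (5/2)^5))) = 65632340032/457763671875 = 0.14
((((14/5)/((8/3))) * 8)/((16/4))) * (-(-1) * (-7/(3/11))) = -539/10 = -53.90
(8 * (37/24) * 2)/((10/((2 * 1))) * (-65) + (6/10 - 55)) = -370/5691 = -0.07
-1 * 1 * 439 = -439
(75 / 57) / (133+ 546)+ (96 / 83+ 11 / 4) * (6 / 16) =50264191 / 34265056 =1.47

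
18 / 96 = 3 / 16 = 0.19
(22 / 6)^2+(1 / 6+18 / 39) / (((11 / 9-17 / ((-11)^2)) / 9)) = 5146735 / 275652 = 18.67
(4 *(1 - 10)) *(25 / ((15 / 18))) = -1080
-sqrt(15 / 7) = -sqrt(105) / 7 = -1.46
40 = 40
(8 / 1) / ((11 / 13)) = 104 / 11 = 9.45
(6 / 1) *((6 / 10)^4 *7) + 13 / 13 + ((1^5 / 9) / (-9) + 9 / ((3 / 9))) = 1692437 / 50625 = 33.43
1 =1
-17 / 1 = -17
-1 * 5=-5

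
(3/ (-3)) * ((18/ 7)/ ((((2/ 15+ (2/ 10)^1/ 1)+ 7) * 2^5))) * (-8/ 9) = 3/ 308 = 0.01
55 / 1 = 55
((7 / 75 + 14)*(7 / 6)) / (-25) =-7399 / 11250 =-0.66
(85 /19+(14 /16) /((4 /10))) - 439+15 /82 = -5386391 /12464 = -432.16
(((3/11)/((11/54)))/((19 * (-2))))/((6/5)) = -135/4598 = -0.03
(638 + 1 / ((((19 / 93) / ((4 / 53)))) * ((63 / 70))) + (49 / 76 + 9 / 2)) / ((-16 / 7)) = -281.56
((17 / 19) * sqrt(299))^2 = 86411 / 361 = 239.37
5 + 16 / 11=71 / 11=6.45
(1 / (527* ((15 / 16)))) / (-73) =-16 / 577065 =-0.00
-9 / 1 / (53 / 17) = -153 / 53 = -2.89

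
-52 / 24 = -2.17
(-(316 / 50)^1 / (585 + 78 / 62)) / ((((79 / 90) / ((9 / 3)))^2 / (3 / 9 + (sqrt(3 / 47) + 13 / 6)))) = -75330 / 239291 - 30132 * sqrt(141) / 11246677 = -0.35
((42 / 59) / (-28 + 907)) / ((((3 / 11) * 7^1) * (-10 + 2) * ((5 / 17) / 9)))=-561 / 345740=-0.00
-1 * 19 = -19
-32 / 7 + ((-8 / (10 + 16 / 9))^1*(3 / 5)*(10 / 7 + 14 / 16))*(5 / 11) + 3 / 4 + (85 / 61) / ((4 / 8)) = -1455087 / 995764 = -1.46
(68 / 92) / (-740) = -17 / 17020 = -0.00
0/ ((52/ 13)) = 0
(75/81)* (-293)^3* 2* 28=-35215259800/27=-1304268881.48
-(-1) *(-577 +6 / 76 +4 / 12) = -65731 / 114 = -576.59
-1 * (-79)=79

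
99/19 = 5.21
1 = 1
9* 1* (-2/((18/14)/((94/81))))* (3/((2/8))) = -5264/27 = -194.96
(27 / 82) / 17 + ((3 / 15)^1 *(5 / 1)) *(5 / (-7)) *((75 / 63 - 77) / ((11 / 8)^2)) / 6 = 356520427 / 74385234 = 4.79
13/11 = 1.18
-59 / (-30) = 59 / 30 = 1.97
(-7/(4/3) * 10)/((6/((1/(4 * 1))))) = -35/16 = -2.19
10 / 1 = 10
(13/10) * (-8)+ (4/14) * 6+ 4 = -164/35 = -4.69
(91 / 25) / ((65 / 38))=266 / 125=2.13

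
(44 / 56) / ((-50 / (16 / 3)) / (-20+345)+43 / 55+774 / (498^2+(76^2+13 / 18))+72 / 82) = 841735548940 / 1750579581511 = 0.48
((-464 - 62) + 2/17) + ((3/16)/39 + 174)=-1244239/3536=-351.88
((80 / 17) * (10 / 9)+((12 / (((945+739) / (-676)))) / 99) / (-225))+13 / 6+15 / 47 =38537136323 / 4995228150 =7.71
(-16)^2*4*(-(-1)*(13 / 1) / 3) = 13312 / 3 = 4437.33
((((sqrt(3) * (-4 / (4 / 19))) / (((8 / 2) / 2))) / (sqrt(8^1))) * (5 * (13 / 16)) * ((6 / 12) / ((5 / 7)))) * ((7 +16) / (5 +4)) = -39767 * sqrt(6) / 2304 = -42.28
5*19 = 95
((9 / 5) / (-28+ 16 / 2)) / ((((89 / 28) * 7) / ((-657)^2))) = -3884841 / 2225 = -1746.00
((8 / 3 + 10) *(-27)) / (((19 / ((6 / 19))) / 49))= -5292 / 19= -278.53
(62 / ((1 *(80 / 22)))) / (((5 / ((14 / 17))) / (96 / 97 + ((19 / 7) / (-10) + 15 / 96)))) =32397387 / 13192000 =2.46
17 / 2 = 8.50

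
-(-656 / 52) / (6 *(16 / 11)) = 1.45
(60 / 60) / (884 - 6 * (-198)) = 1 / 2072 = 0.00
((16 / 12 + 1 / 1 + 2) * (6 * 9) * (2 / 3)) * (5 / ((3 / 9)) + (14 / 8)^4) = 243399 / 64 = 3803.11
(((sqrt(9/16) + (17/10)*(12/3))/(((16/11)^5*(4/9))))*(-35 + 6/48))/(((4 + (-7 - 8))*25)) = 5551296201/16777216000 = 0.33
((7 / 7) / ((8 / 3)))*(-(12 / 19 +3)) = -207 / 152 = -1.36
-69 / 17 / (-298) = 69 / 5066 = 0.01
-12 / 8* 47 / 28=-141 / 56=-2.52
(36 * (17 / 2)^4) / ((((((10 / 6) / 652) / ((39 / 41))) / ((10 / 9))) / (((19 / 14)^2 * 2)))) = 575011265751 / 2009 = 286217653.44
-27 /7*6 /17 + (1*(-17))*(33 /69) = -25979 /2737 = -9.49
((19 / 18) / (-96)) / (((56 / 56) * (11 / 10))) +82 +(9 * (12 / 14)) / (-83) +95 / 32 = 58576759 / 690228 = 84.87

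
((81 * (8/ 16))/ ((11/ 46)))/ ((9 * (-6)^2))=23/ 44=0.52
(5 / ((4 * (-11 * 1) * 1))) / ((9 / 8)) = -10 / 99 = -0.10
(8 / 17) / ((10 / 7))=28 / 85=0.33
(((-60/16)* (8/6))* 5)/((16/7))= -175/16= -10.94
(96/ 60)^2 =2.56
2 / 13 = 0.15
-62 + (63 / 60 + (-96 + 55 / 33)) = -9317 / 60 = -155.28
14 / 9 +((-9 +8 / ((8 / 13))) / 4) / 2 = 37 / 18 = 2.06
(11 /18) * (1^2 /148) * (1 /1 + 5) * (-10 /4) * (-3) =55 /296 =0.19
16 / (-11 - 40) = -16 / 51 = -0.31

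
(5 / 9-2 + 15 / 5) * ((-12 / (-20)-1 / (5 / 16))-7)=-224 / 15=-14.93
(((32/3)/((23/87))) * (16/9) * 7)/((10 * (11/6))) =103936/3795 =27.39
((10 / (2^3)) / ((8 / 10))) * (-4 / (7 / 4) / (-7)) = 25 / 49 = 0.51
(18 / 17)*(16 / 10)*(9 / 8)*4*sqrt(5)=648*sqrt(5) / 85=17.05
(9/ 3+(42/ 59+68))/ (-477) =-0.15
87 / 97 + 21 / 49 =1.33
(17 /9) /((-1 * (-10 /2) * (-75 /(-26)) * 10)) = 221 /16875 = 0.01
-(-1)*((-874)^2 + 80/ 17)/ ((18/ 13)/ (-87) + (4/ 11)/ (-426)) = -2867662978323/ 62951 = -45553890.78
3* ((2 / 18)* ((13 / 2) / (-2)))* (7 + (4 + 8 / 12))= -455 / 36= -12.64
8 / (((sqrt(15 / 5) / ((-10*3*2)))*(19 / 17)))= -2720*sqrt(3) / 19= -247.96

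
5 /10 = 1 /2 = 0.50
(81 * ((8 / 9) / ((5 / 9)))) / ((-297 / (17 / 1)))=-408 / 55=-7.42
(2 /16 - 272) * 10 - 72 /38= -206769 /76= -2720.64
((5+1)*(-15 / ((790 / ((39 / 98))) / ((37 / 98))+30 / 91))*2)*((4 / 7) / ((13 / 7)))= -55944 / 5311345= -0.01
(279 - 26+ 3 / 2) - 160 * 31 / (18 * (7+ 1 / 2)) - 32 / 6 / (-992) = 182269 / 837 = 217.76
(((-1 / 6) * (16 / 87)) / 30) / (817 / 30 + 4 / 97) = -776 / 20715309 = -0.00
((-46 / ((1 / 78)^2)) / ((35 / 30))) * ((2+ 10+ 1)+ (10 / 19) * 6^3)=-4041795888 / 133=-30389442.77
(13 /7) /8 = 13 /56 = 0.23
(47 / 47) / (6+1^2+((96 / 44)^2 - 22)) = -121 / 1239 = -0.10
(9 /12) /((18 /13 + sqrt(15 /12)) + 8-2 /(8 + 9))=1357824 /16533011-146523 * sqrt(5) /33066022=0.07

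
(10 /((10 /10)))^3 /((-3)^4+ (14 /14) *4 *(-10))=1000 /41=24.39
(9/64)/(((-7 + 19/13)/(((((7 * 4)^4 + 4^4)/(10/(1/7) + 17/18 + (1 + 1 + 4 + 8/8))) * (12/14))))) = -1686204/9821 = -171.69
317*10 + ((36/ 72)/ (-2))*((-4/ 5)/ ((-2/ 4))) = 15848/ 5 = 3169.60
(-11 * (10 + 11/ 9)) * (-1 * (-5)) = -5555/ 9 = -617.22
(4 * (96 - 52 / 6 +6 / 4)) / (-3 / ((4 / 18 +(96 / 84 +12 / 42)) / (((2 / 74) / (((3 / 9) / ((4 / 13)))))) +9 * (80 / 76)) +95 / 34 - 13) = -1230637837 / 35483730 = -34.68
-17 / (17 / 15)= -15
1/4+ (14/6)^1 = 31/12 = 2.58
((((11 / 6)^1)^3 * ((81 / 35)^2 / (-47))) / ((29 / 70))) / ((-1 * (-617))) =-323433 / 117735940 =-0.00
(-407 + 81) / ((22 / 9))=-133.36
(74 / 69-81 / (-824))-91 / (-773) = 56628641 / 43949688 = 1.29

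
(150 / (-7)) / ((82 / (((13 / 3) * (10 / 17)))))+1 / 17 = -2963 / 4879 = -0.61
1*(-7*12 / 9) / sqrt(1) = -28 / 3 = -9.33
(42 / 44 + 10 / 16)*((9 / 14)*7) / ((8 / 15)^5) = 949978125 / 5767168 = 164.72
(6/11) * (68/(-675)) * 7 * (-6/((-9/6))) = -3808/2475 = -1.54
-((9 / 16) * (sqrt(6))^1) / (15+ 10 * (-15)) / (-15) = -sqrt(6) / 3600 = -0.00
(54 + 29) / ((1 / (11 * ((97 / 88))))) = 8051 / 8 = 1006.38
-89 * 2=-178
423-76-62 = 285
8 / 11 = 0.73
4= 4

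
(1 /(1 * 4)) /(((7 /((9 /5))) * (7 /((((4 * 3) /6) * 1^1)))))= 9 /490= 0.02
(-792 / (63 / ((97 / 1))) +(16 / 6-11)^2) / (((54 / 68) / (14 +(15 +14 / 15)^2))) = -148463505086 / 382725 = -387911.70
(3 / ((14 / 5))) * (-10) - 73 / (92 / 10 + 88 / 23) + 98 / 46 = -488833 / 34454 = -14.19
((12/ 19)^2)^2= 20736/ 130321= 0.16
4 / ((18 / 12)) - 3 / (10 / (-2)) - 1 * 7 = -56 / 15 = -3.73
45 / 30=3 / 2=1.50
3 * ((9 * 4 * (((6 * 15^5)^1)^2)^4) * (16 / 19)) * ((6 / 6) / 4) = 80231352265013671156419329345226287841796875000000000000 / 19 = 4222702750790193218758912000000000000000000000000000000.00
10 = 10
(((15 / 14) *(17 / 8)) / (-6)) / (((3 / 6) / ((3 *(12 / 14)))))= -1.95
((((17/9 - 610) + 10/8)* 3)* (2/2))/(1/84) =-152929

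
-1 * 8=-8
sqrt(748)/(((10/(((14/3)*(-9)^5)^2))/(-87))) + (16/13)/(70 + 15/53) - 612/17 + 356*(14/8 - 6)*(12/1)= -6606294178428*sqrt(187)/5 - 880946752/48425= -18067942854443.40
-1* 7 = -7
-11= -11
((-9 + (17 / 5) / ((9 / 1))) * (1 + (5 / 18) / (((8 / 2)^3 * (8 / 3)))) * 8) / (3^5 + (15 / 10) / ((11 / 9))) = -3283159 / 11605680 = -0.28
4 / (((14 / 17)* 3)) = 34 / 21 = 1.62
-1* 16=-16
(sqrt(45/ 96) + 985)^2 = (sqrt(30) + 7880)^2/ 64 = 971574.24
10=10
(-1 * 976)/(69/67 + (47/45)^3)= -2979423000/6621883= -449.94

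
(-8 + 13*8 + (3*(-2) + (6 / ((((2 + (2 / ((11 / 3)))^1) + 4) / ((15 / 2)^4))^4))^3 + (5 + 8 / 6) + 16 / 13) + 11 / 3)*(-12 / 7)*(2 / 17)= -3315972456324388888524330287310713625251314367865900247543821 / 467552060735957833317613568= -7092199425032645918020080000000000.00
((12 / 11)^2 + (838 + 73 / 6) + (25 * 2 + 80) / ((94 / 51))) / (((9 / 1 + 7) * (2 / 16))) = 31456685 / 68244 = 460.94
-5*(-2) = 10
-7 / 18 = -0.39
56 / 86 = 28 / 43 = 0.65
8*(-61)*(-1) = 488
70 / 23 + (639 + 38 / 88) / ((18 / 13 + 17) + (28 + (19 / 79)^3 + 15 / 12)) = 16.46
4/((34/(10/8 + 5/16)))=25/136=0.18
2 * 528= 1056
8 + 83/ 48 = 467/ 48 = 9.73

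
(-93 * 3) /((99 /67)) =-2077 /11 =-188.82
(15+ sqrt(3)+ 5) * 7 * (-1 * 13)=-1820 - 91 * sqrt(3)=-1977.62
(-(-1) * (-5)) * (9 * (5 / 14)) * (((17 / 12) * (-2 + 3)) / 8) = -2.85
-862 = -862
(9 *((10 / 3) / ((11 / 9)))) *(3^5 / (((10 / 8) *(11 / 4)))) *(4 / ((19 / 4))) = 3359232 / 2299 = 1461.17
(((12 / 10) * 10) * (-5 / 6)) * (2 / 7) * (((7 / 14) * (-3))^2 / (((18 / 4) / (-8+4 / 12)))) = 10.95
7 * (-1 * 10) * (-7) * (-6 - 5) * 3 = -16170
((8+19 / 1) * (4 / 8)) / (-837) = -1 / 62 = -0.02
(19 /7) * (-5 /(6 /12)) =-190 /7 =-27.14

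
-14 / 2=-7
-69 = -69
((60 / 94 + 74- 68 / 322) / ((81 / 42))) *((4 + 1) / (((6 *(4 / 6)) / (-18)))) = -938650 / 1081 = -868.32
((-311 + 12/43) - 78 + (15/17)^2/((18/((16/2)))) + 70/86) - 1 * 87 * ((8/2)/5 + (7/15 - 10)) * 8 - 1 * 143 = 344714979/62135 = 5547.84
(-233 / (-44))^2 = 54289 / 1936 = 28.04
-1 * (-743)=743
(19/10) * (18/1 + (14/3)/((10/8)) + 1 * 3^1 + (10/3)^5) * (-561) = -1883271203/4050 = -465005.24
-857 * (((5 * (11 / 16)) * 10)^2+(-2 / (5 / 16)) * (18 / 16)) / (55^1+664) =-322078597 / 230080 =-1399.85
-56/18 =-28/9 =-3.11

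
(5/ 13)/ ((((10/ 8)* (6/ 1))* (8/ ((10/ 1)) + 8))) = 5/ 858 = 0.01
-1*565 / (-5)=113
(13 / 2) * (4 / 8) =13 / 4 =3.25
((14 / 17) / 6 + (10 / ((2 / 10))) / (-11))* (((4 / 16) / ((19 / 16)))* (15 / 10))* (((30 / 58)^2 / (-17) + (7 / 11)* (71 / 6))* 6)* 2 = -70141788028 / 558769651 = -125.53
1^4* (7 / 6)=1.17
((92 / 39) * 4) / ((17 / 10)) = 3680 / 663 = 5.55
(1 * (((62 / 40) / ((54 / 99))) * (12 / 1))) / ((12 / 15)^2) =1705 / 32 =53.28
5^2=25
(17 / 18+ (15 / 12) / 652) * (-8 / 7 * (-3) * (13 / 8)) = 288769 / 54768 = 5.27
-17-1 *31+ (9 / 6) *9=-69 / 2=-34.50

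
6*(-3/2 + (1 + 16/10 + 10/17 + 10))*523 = 3117603/85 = 36677.68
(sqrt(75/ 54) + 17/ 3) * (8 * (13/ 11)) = 260 * sqrt(2)/ 33 + 1768/ 33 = 64.72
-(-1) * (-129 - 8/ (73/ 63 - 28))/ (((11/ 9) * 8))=-178065/ 13528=-13.16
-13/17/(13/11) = -11/17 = -0.65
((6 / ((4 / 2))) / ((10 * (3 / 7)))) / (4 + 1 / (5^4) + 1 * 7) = 875 / 13752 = 0.06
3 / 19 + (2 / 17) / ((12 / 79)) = 1807 / 1938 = 0.93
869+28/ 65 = 56513/ 65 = 869.43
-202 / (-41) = 202 / 41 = 4.93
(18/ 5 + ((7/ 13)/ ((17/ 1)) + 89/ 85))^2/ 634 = 534578/ 15482597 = 0.03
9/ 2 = 4.50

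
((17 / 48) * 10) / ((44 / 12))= 85 / 88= 0.97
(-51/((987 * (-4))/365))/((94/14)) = 6205/8836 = 0.70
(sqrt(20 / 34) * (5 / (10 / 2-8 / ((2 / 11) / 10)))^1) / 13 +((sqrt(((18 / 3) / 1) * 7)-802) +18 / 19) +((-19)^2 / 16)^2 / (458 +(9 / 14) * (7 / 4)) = -1786421821 / 2233184-sqrt(170) / 19227 +sqrt(42) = -793.46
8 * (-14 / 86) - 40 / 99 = -7264 / 4257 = -1.71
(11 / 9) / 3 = 11 / 27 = 0.41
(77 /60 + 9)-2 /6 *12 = 6.28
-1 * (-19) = 19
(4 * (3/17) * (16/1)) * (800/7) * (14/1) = 307200/17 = 18070.59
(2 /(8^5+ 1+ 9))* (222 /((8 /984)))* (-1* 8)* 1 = -24272 /1821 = -13.33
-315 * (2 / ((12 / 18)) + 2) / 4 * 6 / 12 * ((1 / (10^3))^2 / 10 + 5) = -984.38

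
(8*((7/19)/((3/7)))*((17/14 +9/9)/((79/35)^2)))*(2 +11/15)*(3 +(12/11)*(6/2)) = 200538380/3913107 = 51.25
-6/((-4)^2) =-3/8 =-0.38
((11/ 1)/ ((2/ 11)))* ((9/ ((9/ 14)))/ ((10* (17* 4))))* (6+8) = 5929/ 340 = 17.44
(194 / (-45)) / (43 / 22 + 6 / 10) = -4268 / 2529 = -1.69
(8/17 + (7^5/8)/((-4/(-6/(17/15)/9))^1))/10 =84163/2720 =30.94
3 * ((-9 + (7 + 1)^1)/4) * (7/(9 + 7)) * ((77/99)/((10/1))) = -0.03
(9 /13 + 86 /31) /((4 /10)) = 6985 /806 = 8.67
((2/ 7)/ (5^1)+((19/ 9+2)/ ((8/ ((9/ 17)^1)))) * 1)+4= 20607/ 4760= 4.33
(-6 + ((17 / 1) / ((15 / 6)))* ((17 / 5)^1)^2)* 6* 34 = 1851504 / 125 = 14812.03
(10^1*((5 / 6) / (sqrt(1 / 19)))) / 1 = 25*sqrt(19) / 3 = 36.32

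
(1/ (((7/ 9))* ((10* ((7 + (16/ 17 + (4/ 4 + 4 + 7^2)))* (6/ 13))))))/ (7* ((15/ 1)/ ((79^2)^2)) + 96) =662151377/ 14134205790180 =0.00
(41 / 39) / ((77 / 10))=410 / 3003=0.14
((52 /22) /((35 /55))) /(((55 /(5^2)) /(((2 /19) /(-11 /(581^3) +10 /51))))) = 371512885380 /409896829441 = 0.91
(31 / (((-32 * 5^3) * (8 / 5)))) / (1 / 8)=-31 / 800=-0.04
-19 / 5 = -3.80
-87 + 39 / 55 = -4746 / 55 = -86.29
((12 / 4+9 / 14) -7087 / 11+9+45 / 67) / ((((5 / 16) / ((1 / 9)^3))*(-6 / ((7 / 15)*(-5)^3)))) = -130204540 / 4835457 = -26.93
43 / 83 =0.52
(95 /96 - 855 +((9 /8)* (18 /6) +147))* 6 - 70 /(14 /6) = -68029 /16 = -4251.81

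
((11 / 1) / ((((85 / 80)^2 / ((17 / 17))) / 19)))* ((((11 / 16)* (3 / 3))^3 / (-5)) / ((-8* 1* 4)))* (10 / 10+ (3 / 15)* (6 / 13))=0.41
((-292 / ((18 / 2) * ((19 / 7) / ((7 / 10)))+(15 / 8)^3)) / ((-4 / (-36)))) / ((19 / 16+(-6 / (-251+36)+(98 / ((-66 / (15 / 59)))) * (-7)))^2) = -4.26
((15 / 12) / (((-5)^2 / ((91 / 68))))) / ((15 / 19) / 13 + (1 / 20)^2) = 112385 / 106199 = 1.06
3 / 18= 1 / 6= 0.17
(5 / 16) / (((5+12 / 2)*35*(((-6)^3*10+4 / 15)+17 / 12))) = -15 / 39885692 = -0.00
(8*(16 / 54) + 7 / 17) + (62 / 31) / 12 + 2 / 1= 4543 / 918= 4.95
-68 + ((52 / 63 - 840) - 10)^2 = 2861766112 / 3969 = 721029.51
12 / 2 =6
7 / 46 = 0.15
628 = 628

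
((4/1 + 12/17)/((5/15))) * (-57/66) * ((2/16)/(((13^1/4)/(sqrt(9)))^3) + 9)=-45574920/410839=-110.93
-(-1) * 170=170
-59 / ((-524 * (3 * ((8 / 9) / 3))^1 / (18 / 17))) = 4779 / 35632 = 0.13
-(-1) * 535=535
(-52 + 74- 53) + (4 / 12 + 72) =124 / 3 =41.33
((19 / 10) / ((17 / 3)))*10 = 57 / 17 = 3.35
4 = 4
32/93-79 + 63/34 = -242851/3162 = -76.80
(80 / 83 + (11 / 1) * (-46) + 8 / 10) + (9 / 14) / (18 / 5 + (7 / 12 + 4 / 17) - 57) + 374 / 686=-3845466218387 / 7634389385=-503.70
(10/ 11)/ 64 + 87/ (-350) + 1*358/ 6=10983089/ 184800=59.43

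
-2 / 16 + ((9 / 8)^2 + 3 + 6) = 649 / 64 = 10.14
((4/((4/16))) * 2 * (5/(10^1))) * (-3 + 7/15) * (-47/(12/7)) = 50008/45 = 1111.29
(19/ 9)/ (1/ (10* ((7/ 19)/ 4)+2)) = 37/ 6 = 6.17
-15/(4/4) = -15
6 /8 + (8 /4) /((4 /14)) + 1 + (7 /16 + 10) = 307 /16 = 19.19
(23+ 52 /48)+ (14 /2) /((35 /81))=2417 /60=40.28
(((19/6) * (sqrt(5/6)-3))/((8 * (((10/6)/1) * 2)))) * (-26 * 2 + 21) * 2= 15.37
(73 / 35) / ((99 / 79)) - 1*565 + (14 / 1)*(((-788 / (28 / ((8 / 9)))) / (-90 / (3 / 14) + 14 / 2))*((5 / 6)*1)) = -49294738 / 87615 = -562.63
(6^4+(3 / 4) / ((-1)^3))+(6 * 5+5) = 5321 / 4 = 1330.25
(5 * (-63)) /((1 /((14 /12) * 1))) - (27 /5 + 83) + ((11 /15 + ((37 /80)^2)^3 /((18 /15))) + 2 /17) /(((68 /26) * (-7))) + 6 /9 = -193154403360725463 /424253849600000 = -455.28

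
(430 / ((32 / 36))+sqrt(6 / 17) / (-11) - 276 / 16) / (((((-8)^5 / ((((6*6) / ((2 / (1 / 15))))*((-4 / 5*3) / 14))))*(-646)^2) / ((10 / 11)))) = 8397 / 1316181278720 - 9*sqrt(102) / 123062949560320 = 0.00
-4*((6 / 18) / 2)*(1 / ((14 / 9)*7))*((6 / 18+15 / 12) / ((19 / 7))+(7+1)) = -103 / 196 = -0.53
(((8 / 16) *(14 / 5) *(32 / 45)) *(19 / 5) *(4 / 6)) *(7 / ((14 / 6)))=8512 / 1125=7.57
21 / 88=0.24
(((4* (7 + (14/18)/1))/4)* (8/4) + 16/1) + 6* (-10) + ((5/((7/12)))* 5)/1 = 908/63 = 14.41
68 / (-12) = -17 / 3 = -5.67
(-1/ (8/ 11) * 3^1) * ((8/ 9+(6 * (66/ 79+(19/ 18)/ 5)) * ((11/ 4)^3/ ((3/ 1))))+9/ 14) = -263146829/ 1415680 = -185.88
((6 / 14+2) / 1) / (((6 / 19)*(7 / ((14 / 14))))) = 1.10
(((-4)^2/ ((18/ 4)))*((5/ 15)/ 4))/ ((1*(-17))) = -8/ 459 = -0.02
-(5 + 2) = -7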